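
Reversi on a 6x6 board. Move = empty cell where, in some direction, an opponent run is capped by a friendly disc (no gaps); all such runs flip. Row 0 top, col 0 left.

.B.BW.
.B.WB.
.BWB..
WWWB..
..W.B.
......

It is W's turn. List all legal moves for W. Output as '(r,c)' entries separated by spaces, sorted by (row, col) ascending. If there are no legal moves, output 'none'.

Answer: (0,0) (0,2) (0,5) (1,0) (1,2) (1,5) (2,0) (2,4) (3,4) (4,3) (5,5)

Derivation:
(0,0): flips 1 -> legal
(0,2): flips 1 -> legal
(0,5): flips 2 -> legal
(1,0): flips 1 -> legal
(1,2): flips 1 -> legal
(1,5): flips 1 -> legal
(2,0): flips 1 -> legal
(2,4): flips 3 -> legal
(2,5): no bracket -> illegal
(3,4): flips 1 -> legal
(3,5): no bracket -> illegal
(4,3): flips 2 -> legal
(4,5): no bracket -> illegal
(5,3): no bracket -> illegal
(5,4): no bracket -> illegal
(5,5): flips 2 -> legal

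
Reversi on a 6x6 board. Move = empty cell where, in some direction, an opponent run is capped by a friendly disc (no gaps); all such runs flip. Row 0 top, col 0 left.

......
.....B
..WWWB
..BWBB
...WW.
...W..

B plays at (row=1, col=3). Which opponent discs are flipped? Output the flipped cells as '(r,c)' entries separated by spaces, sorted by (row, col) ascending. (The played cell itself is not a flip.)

Answer: (2,4)

Derivation:
Dir NW: first cell '.' (not opp) -> no flip
Dir N: first cell '.' (not opp) -> no flip
Dir NE: first cell '.' (not opp) -> no flip
Dir W: first cell '.' (not opp) -> no flip
Dir E: first cell '.' (not opp) -> no flip
Dir SW: opp run (2,2), next='.' -> no flip
Dir S: opp run (2,3) (3,3) (4,3) (5,3), next=edge -> no flip
Dir SE: opp run (2,4) capped by B -> flip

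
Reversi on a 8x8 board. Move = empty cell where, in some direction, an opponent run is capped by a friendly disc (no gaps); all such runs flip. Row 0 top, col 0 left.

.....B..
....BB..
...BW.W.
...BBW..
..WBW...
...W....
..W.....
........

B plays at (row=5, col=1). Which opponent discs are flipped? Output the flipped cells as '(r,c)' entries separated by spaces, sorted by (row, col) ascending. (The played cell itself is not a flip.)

Dir NW: first cell '.' (not opp) -> no flip
Dir N: first cell '.' (not opp) -> no flip
Dir NE: opp run (4,2) capped by B -> flip
Dir W: first cell '.' (not opp) -> no flip
Dir E: first cell '.' (not opp) -> no flip
Dir SW: first cell '.' (not opp) -> no flip
Dir S: first cell '.' (not opp) -> no flip
Dir SE: opp run (6,2), next='.' -> no flip

Answer: (4,2)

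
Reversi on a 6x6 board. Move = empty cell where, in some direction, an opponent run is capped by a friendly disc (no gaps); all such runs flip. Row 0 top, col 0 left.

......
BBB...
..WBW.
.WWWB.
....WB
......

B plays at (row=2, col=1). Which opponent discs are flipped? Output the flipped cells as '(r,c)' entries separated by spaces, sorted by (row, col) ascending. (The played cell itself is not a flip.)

Dir NW: first cell 'B' (not opp) -> no flip
Dir N: first cell 'B' (not opp) -> no flip
Dir NE: first cell 'B' (not opp) -> no flip
Dir W: first cell '.' (not opp) -> no flip
Dir E: opp run (2,2) capped by B -> flip
Dir SW: first cell '.' (not opp) -> no flip
Dir S: opp run (3,1), next='.' -> no flip
Dir SE: opp run (3,2), next='.' -> no flip

Answer: (2,2)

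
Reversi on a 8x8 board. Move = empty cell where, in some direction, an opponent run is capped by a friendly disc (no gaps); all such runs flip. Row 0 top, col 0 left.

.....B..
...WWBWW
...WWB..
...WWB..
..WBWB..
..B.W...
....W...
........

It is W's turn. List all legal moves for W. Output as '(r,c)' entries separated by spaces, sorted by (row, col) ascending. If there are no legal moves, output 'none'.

(0,4): no bracket -> illegal
(0,6): flips 1 -> legal
(2,6): flips 2 -> legal
(3,2): flips 1 -> legal
(3,6): flips 3 -> legal
(4,1): no bracket -> illegal
(4,6): flips 2 -> legal
(5,1): no bracket -> illegal
(5,3): flips 1 -> legal
(5,5): no bracket -> illegal
(5,6): flips 1 -> legal
(6,1): flips 2 -> legal
(6,2): flips 1 -> legal
(6,3): no bracket -> illegal

Answer: (0,6) (2,6) (3,2) (3,6) (4,6) (5,3) (5,6) (6,1) (6,2)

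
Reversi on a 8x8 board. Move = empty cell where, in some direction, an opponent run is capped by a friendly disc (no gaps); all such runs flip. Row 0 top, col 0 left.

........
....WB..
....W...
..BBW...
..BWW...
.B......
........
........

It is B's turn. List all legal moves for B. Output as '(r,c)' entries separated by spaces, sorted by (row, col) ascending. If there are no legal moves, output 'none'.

Answer: (1,3) (3,5) (4,5) (5,3) (5,4) (5,5)

Derivation:
(0,3): no bracket -> illegal
(0,4): no bracket -> illegal
(0,5): no bracket -> illegal
(1,3): flips 1 -> legal
(2,3): no bracket -> illegal
(2,5): no bracket -> illegal
(3,5): flips 1 -> legal
(4,5): flips 2 -> legal
(5,2): no bracket -> illegal
(5,3): flips 1 -> legal
(5,4): flips 1 -> legal
(5,5): flips 1 -> legal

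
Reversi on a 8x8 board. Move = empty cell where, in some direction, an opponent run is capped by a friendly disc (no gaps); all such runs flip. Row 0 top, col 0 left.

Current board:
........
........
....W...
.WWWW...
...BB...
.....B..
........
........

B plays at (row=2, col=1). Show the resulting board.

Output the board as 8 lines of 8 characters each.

Place B at (2,1); scan 8 dirs for brackets.
Dir NW: first cell '.' (not opp) -> no flip
Dir N: first cell '.' (not opp) -> no flip
Dir NE: first cell '.' (not opp) -> no flip
Dir W: first cell '.' (not opp) -> no flip
Dir E: first cell '.' (not opp) -> no flip
Dir SW: first cell '.' (not opp) -> no flip
Dir S: opp run (3,1), next='.' -> no flip
Dir SE: opp run (3,2) capped by B -> flip
All flips: (3,2)

Answer: ........
........
.B..W...
.WBWW...
...BB...
.....B..
........
........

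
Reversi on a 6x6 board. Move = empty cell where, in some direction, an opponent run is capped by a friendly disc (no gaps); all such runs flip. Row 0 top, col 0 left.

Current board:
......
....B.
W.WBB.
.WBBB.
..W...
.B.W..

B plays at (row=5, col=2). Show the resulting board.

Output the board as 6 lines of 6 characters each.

Place B at (5,2); scan 8 dirs for brackets.
Dir NW: first cell '.' (not opp) -> no flip
Dir N: opp run (4,2) capped by B -> flip
Dir NE: first cell '.' (not opp) -> no flip
Dir W: first cell 'B' (not opp) -> no flip
Dir E: opp run (5,3), next='.' -> no flip
Dir SW: edge -> no flip
Dir S: edge -> no flip
Dir SE: edge -> no flip
All flips: (4,2)

Answer: ......
....B.
W.WBB.
.WBBB.
..B...
.BBW..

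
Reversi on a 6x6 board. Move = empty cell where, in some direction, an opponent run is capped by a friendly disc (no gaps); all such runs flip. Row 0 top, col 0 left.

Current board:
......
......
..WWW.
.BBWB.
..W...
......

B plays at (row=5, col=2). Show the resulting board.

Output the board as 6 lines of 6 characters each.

Answer: ......
......
..WWW.
.BBWB.
..B...
..B...

Derivation:
Place B at (5,2); scan 8 dirs for brackets.
Dir NW: first cell '.' (not opp) -> no flip
Dir N: opp run (4,2) capped by B -> flip
Dir NE: first cell '.' (not opp) -> no flip
Dir W: first cell '.' (not opp) -> no flip
Dir E: first cell '.' (not opp) -> no flip
Dir SW: edge -> no flip
Dir S: edge -> no flip
Dir SE: edge -> no flip
All flips: (4,2)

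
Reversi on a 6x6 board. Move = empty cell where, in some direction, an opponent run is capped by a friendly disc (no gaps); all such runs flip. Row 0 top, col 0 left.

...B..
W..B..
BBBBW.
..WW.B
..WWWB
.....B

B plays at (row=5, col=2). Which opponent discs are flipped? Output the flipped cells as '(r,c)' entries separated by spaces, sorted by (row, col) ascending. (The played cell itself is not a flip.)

Dir NW: first cell '.' (not opp) -> no flip
Dir N: opp run (4,2) (3,2) capped by B -> flip
Dir NE: opp run (4,3), next='.' -> no flip
Dir W: first cell '.' (not opp) -> no flip
Dir E: first cell '.' (not opp) -> no flip
Dir SW: edge -> no flip
Dir S: edge -> no flip
Dir SE: edge -> no flip

Answer: (3,2) (4,2)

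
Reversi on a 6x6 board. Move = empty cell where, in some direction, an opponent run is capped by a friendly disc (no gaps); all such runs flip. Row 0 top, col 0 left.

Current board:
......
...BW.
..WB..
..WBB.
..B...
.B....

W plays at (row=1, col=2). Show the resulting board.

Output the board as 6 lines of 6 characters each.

Answer: ......
..WWW.
..WB..
..WBB.
..B...
.B....

Derivation:
Place W at (1,2); scan 8 dirs for brackets.
Dir NW: first cell '.' (not opp) -> no flip
Dir N: first cell '.' (not opp) -> no flip
Dir NE: first cell '.' (not opp) -> no flip
Dir W: first cell '.' (not opp) -> no flip
Dir E: opp run (1,3) capped by W -> flip
Dir SW: first cell '.' (not opp) -> no flip
Dir S: first cell 'W' (not opp) -> no flip
Dir SE: opp run (2,3) (3,4), next='.' -> no flip
All flips: (1,3)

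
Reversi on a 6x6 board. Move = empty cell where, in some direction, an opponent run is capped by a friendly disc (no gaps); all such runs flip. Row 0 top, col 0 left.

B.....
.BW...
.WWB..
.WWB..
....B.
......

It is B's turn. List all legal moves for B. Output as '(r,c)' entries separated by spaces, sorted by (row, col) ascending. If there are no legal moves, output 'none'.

(0,1): flips 1 -> legal
(0,2): no bracket -> illegal
(0,3): no bracket -> illegal
(1,0): no bracket -> illegal
(1,3): flips 1 -> legal
(2,0): flips 2 -> legal
(3,0): flips 2 -> legal
(4,0): no bracket -> illegal
(4,1): flips 3 -> legal
(4,2): no bracket -> illegal
(4,3): no bracket -> illegal

Answer: (0,1) (1,3) (2,0) (3,0) (4,1)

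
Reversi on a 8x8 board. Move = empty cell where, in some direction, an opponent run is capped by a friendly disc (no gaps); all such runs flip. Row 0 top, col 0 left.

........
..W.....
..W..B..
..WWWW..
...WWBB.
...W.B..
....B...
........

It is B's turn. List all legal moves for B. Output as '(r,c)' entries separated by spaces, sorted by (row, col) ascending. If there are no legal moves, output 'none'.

Answer: (1,1) (2,3) (2,4) (4,2) (5,2)

Derivation:
(0,1): no bracket -> illegal
(0,2): no bracket -> illegal
(0,3): no bracket -> illegal
(1,1): flips 3 -> legal
(1,3): no bracket -> illegal
(2,1): no bracket -> illegal
(2,3): flips 1 -> legal
(2,4): flips 1 -> legal
(2,6): no bracket -> illegal
(3,1): no bracket -> illegal
(3,6): no bracket -> illegal
(4,1): no bracket -> illegal
(4,2): flips 3 -> legal
(5,2): flips 2 -> legal
(5,4): no bracket -> illegal
(6,2): no bracket -> illegal
(6,3): no bracket -> illegal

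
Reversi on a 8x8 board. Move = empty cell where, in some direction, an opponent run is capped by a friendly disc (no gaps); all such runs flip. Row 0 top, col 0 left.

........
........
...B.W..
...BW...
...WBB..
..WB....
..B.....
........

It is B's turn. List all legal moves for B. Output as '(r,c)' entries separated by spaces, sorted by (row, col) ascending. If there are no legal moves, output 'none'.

Answer: (2,4) (3,5) (4,2) (5,1)

Derivation:
(1,4): no bracket -> illegal
(1,5): no bracket -> illegal
(1,6): no bracket -> illegal
(2,4): flips 1 -> legal
(2,6): no bracket -> illegal
(3,2): no bracket -> illegal
(3,5): flips 1 -> legal
(3,6): no bracket -> illegal
(4,1): no bracket -> illegal
(4,2): flips 2 -> legal
(5,1): flips 1 -> legal
(5,4): no bracket -> illegal
(6,1): no bracket -> illegal
(6,3): no bracket -> illegal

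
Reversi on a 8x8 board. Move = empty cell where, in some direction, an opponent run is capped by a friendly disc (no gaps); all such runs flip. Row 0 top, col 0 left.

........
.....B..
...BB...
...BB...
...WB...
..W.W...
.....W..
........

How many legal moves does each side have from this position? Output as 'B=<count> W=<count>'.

-- B to move --
(3,2): no bracket -> illegal
(4,1): no bracket -> illegal
(4,2): flips 1 -> legal
(4,5): no bracket -> illegal
(5,1): no bracket -> illegal
(5,3): flips 1 -> legal
(5,5): no bracket -> illegal
(5,6): no bracket -> illegal
(6,1): flips 2 -> legal
(6,2): no bracket -> illegal
(6,3): no bracket -> illegal
(6,4): flips 1 -> legal
(6,6): no bracket -> illegal
(7,4): no bracket -> illegal
(7,5): no bracket -> illegal
(7,6): no bracket -> illegal
B mobility = 4
-- W to move --
(0,4): no bracket -> illegal
(0,5): no bracket -> illegal
(0,6): no bracket -> illegal
(1,2): no bracket -> illegal
(1,3): flips 2 -> legal
(1,4): flips 3 -> legal
(1,6): no bracket -> illegal
(2,2): no bracket -> illegal
(2,5): flips 1 -> legal
(2,6): no bracket -> illegal
(3,2): no bracket -> illegal
(3,5): no bracket -> illegal
(4,2): no bracket -> illegal
(4,5): flips 1 -> legal
(5,3): no bracket -> illegal
(5,5): no bracket -> illegal
W mobility = 4

Answer: B=4 W=4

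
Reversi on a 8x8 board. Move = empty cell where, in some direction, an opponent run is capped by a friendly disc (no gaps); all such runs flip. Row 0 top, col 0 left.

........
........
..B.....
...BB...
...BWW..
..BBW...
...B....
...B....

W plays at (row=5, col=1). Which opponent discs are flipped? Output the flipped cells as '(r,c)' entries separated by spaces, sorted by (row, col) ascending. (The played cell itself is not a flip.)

Dir NW: first cell '.' (not opp) -> no flip
Dir N: first cell '.' (not opp) -> no flip
Dir NE: first cell '.' (not opp) -> no flip
Dir W: first cell '.' (not opp) -> no flip
Dir E: opp run (5,2) (5,3) capped by W -> flip
Dir SW: first cell '.' (not opp) -> no flip
Dir S: first cell '.' (not opp) -> no flip
Dir SE: first cell '.' (not opp) -> no flip

Answer: (5,2) (5,3)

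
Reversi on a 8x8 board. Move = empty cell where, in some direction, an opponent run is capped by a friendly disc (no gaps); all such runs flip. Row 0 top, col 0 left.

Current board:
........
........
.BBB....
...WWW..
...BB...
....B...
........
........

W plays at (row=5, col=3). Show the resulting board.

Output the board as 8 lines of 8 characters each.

Answer: ........
........
.BBB....
...WWW..
...WW...
...WB...
........
........

Derivation:
Place W at (5,3); scan 8 dirs for brackets.
Dir NW: first cell '.' (not opp) -> no flip
Dir N: opp run (4,3) capped by W -> flip
Dir NE: opp run (4,4) capped by W -> flip
Dir W: first cell '.' (not opp) -> no flip
Dir E: opp run (5,4), next='.' -> no flip
Dir SW: first cell '.' (not opp) -> no flip
Dir S: first cell '.' (not opp) -> no flip
Dir SE: first cell '.' (not opp) -> no flip
All flips: (4,3) (4,4)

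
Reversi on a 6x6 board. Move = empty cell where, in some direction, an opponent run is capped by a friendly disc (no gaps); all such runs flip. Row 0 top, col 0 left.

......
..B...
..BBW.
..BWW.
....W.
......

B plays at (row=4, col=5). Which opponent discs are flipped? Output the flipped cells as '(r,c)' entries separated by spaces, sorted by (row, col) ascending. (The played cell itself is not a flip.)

Dir NW: opp run (3,4) capped by B -> flip
Dir N: first cell '.' (not opp) -> no flip
Dir NE: edge -> no flip
Dir W: opp run (4,4), next='.' -> no flip
Dir E: edge -> no flip
Dir SW: first cell '.' (not opp) -> no flip
Dir S: first cell '.' (not opp) -> no flip
Dir SE: edge -> no flip

Answer: (3,4)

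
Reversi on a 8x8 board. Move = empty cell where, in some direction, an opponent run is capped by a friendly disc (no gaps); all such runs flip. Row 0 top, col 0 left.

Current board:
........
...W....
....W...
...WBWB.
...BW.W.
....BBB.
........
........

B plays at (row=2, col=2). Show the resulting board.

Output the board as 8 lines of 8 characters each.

Answer: ........
...W....
..B.W...
...BBWB.
...BB.W.
....BBB.
........
........

Derivation:
Place B at (2,2); scan 8 dirs for brackets.
Dir NW: first cell '.' (not opp) -> no flip
Dir N: first cell '.' (not opp) -> no flip
Dir NE: opp run (1,3), next='.' -> no flip
Dir W: first cell '.' (not opp) -> no flip
Dir E: first cell '.' (not opp) -> no flip
Dir SW: first cell '.' (not opp) -> no flip
Dir S: first cell '.' (not opp) -> no flip
Dir SE: opp run (3,3) (4,4) capped by B -> flip
All flips: (3,3) (4,4)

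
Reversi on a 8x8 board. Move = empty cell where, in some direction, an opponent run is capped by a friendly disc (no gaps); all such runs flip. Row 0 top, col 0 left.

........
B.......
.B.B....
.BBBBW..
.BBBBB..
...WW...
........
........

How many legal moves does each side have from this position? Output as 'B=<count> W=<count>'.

Answer: B=7 W=6

Derivation:
-- B to move --
(2,4): no bracket -> illegal
(2,5): flips 1 -> legal
(2,6): flips 1 -> legal
(3,6): flips 1 -> legal
(4,6): no bracket -> illegal
(5,2): no bracket -> illegal
(5,5): no bracket -> illegal
(6,2): flips 1 -> legal
(6,3): flips 2 -> legal
(6,4): flips 2 -> legal
(6,5): flips 1 -> legal
B mobility = 7
-- W to move --
(0,0): no bracket -> illegal
(0,1): no bracket -> illegal
(1,1): no bracket -> illegal
(1,2): no bracket -> illegal
(1,3): flips 3 -> legal
(1,4): no bracket -> illegal
(2,0): flips 2 -> legal
(2,2): no bracket -> illegal
(2,4): flips 2 -> legal
(2,5): no bracket -> illegal
(3,0): flips 4 -> legal
(3,6): flips 1 -> legal
(4,0): no bracket -> illegal
(4,6): no bracket -> illegal
(5,0): no bracket -> illegal
(5,1): no bracket -> illegal
(5,2): no bracket -> illegal
(5,5): flips 1 -> legal
(5,6): no bracket -> illegal
W mobility = 6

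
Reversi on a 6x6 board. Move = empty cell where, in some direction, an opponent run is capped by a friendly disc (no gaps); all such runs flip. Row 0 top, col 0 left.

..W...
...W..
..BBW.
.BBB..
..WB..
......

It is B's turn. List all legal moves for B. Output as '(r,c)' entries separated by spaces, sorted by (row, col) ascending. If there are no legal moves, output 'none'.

(0,1): no bracket -> illegal
(0,3): flips 1 -> legal
(0,4): flips 1 -> legal
(1,1): no bracket -> illegal
(1,2): no bracket -> illegal
(1,4): no bracket -> illegal
(1,5): flips 1 -> legal
(2,5): flips 1 -> legal
(3,4): no bracket -> illegal
(3,5): no bracket -> illegal
(4,1): flips 1 -> legal
(5,1): flips 1 -> legal
(5,2): flips 1 -> legal
(5,3): flips 1 -> legal

Answer: (0,3) (0,4) (1,5) (2,5) (4,1) (5,1) (5,2) (5,3)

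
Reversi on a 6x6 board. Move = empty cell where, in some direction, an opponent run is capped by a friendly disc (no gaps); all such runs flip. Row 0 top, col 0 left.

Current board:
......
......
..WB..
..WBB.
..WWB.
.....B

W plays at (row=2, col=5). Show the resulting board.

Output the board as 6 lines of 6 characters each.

Answer: ......
......
..WB.W
..WBW.
..WWB.
.....B

Derivation:
Place W at (2,5); scan 8 dirs for brackets.
Dir NW: first cell '.' (not opp) -> no flip
Dir N: first cell '.' (not opp) -> no flip
Dir NE: edge -> no flip
Dir W: first cell '.' (not opp) -> no flip
Dir E: edge -> no flip
Dir SW: opp run (3,4) capped by W -> flip
Dir S: first cell '.' (not opp) -> no flip
Dir SE: edge -> no flip
All flips: (3,4)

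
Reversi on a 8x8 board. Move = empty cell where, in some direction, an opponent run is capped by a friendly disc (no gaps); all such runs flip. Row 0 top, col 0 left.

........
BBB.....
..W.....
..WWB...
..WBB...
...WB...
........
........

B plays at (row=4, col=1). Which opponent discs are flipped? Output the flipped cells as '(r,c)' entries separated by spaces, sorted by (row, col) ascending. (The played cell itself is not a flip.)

Answer: (4,2)

Derivation:
Dir NW: first cell '.' (not opp) -> no flip
Dir N: first cell '.' (not opp) -> no flip
Dir NE: opp run (3,2), next='.' -> no flip
Dir W: first cell '.' (not opp) -> no flip
Dir E: opp run (4,2) capped by B -> flip
Dir SW: first cell '.' (not opp) -> no flip
Dir S: first cell '.' (not opp) -> no flip
Dir SE: first cell '.' (not opp) -> no flip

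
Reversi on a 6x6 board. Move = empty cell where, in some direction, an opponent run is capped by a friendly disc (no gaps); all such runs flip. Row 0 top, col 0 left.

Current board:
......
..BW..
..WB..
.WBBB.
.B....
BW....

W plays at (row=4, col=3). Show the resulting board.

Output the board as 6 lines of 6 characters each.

Answer: ......
..BW..
..WW..
.WBWB.
.B.W..
BW....

Derivation:
Place W at (4,3); scan 8 dirs for brackets.
Dir NW: opp run (3,2), next='.' -> no flip
Dir N: opp run (3,3) (2,3) capped by W -> flip
Dir NE: opp run (3,4), next='.' -> no flip
Dir W: first cell '.' (not opp) -> no flip
Dir E: first cell '.' (not opp) -> no flip
Dir SW: first cell '.' (not opp) -> no flip
Dir S: first cell '.' (not opp) -> no flip
Dir SE: first cell '.' (not opp) -> no flip
All flips: (2,3) (3,3)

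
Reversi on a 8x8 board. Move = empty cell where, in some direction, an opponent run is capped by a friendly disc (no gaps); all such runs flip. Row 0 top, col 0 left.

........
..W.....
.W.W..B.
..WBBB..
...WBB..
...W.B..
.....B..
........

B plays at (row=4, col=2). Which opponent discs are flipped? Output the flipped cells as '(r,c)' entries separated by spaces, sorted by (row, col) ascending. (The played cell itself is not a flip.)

Answer: (4,3)

Derivation:
Dir NW: first cell '.' (not opp) -> no flip
Dir N: opp run (3,2), next='.' -> no flip
Dir NE: first cell 'B' (not opp) -> no flip
Dir W: first cell '.' (not opp) -> no flip
Dir E: opp run (4,3) capped by B -> flip
Dir SW: first cell '.' (not opp) -> no flip
Dir S: first cell '.' (not opp) -> no flip
Dir SE: opp run (5,3), next='.' -> no flip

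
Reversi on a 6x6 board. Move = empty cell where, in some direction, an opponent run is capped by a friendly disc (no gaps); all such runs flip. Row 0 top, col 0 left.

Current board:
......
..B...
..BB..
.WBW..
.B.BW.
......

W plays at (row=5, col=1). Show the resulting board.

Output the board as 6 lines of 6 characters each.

Place W at (5,1); scan 8 dirs for brackets.
Dir NW: first cell '.' (not opp) -> no flip
Dir N: opp run (4,1) capped by W -> flip
Dir NE: first cell '.' (not opp) -> no flip
Dir W: first cell '.' (not opp) -> no flip
Dir E: first cell '.' (not opp) -> no flip
Dir SW: edge -> no flip
Dir S: edge -> no flip
Dir SE: edge -> no flip
All flips: (4,1)

Answer: ......
..B...
..BB..
.WBW..
.W.BW.
.W....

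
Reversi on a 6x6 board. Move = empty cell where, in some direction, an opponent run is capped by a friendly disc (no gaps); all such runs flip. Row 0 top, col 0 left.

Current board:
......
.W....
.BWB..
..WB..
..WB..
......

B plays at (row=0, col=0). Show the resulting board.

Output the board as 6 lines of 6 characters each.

Place B at (0,0); scan 8 dirs for brackets.
Dir NW: edge -> no flip
Dir N: edge -> no flip
Dir NE: edge -> no flip
Dir W: edge -> no flip
Dir E: first cell '.' (not opp) -> no flip
Dir SW: edge -> no flip
Dir S: first cell '.' (not opp) -> no flip
Dir SE: opp run (1,1) (2,2) capped by B -> flip
All flips: (1,1) (2,2)

Answer: B.....
.B....
.BBB..
..WB..
..WB..
......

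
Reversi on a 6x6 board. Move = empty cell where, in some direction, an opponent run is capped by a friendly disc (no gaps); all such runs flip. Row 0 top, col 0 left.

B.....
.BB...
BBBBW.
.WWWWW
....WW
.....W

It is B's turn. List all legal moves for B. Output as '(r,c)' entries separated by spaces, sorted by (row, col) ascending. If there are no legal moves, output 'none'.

Answer: (2,5) (4,0) (4,1) (4,2) (4,3)

Derivation:
(1,3): no bracket -> illegal
(1,4): no bracket -> illegal
(1,5): no bracket -> illegal
(2,5): flips 1 -> legal
(3,0): no bracket -> illegal
(4,0): flips 1 -> legal
(4,1): flips 2 -> legal
(4,2): flips 2 -> legal
(4,3): flips 2 -> legal
(5,3): no bracket -> illegal
(5,4): no bracket -> illegal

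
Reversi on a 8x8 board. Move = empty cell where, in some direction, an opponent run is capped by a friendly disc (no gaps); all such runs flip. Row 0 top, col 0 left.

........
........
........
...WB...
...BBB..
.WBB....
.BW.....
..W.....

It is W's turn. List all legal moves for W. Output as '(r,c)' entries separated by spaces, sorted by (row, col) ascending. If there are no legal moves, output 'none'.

(2,3): no bracket -> illegal
(2,4): no bracket -> illegal
(2,5): no bracket -> illegal
(3,2): no bracket -> illegal
(3,5): flips 3 -> legal
(3,6): no bracket -> illegal
(4,1): no bracket -> illegal
(4,2): flips 1 -> legal
(4,6): no bracket -> illegal
(5,0): flips 1 -> legal
(5,4): flips 2 -> legal
(5,5): flips 1 -> legal
(5,6): no bracket -> illegal
(6,0): flips 1 -> legal
(6,3): flips 2 -> legal
(6,4): no bracket -> illegal
(7,0): no bracket -> illegal
(7,1): flips 1 -> legal

Answer: (3,5) (4,2) (5,0) (5,4) (5,5) (6,0) (6,3) (7,1)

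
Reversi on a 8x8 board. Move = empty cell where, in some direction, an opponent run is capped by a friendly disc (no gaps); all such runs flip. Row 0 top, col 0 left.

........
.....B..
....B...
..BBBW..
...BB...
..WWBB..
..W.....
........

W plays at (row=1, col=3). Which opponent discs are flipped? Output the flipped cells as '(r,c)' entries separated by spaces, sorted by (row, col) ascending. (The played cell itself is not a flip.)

Dir NW: first cell '.' (not opp) -> no flip
Dir N: first cell '.' (not opp) -> no flip
Dir NE: first cell '.' (not opp) -> no flip
Dir W: first cell '.' (not opp) -> no flip
Dir E: first cell '.' (not opp) -> no flip
Dir SW: first cell '.' (not opp) -> no flip
Dir S: first cell '.' (not opp) -> no flip
Dir SE: opp run (2,4) capped by W -> flip

Answer: (2,4)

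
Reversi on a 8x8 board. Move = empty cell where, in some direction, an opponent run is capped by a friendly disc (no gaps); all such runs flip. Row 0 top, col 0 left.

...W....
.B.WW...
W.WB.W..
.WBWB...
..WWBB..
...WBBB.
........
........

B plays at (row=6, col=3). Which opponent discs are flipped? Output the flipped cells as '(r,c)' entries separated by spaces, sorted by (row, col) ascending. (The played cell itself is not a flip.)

Dir NW: first cell '.' (not opp) -> no flip
Dir N: opp run (5,3) (4,3) (3,3) capped by B -> flip
Dir NE: first cell 'B' (not opp) -> no flip
Dir W: first cell '.' (not opp) -> no flip
Dir E: first cell '.' (not opp) -> no flip
Dir SW: first cell '.' (not opp) -> no flip
Dir S: first cell '.' (not opp) -> no flip
Dir SE: first cell '.' (not opp) -> no flip

Answer: (3,3) (4,3) (5,3)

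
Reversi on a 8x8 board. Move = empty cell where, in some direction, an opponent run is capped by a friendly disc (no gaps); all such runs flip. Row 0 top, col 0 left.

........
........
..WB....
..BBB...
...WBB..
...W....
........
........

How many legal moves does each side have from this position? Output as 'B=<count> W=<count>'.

-- B to move --
(1,1): flips 1 -> legal
(1,2): flips 1 -> legal
(1,3): no bracket -> illegal
(2,1): flips 1 -> legal
(3,1): no bracket -> illegal
(4,2): flips 1 -> legal
(5,2): flips 1 -> legal
(5,4): flips 1 -> legal
(6,2): flips 1 -> legal
(6,3): flips 2 -> legal
(6,4): no bracket -> illegal
B mobility = 8
-- W to move --
(1,2): no bracket -> illegal
(1,3): flips 2 -> legal
(1,4): no bracket -> illegal
(2,1): flips 1 -> legal
(2,4): flips 1 -> legal
(2,5): flips 1 -> legal
(3,1): no bracket -> illegal
(3,5): flips 1 -> legal
(3,6): no bracket -> illegal
(4,1): no bracket -> illegal
(4,2): flips 1 -> legal
(4,6): flips 2 -> legal
(5,4): no bracket -> illegal
(5,5): flips 2 -> legal
(5,6): no bracket -> illegal
W mobility = 8

Answer: B=8 W=8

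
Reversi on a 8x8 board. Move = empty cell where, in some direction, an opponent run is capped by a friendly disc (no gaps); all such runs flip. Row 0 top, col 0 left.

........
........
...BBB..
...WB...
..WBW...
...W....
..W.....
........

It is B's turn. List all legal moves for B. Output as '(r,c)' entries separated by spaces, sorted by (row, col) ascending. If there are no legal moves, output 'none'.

(2,2): no bracket -> illegal
(3,1): no bracket -> illegal
(3,2): flips 1 -> legal
(3,5): no bracket -> illegal
(4,1): flips 1 -> legal
(4,5): flips 1 -> legal
(5,1): flips 2 -> legal
(5,2): no bracket -> illegal
(5,4): flips 1 -> legal
(5,5): no bracket -> illegal
(6,1): no bracket -> illegal
(6,3): flips 1 -> legal
(6,4): no bracket -> illegal
(7,1): no bracket -> illegal
(7,2): no bracket -> illegal
(7,3): no bracket -> illegal

Answer: (3,2) (4,1) (4,5) (5,1) (5,4) (6,3)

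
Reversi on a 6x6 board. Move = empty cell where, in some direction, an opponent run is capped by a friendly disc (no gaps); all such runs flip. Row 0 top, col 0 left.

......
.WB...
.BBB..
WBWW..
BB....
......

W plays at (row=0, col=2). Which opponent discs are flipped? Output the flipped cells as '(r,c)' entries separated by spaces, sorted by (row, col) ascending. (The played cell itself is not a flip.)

Dir NW: edge -> no flip
Dir N: edge -> no flip
Dir NE: edge -> no flip
Dir W: first cell '.' (not opp) -> no flip
Dir E: first cell '.' (not opp) -> no flip
Dir SW: first cell 'W' (not opp) -> no flip
Dir S: opp run (1,2) (2,2) capped by W -> flip
Dir SE: first cell '.' (not opp) -> no flip

Answer: (1,2) (2,2)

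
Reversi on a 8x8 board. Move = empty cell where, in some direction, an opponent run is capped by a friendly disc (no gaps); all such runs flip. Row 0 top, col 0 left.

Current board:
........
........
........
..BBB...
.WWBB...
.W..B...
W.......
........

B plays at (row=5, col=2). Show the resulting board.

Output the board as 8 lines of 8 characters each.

Answer: ........
........
........
..BBB...
.WBBB...
.WB.B...
W.......
........

Derivation:
Place B at (5,2); scan 8 dirs for brackets.
Dir NW: opp run (4,1), next='.' -> no flip
Dir N: opp run (4,2) capped by B -> flip
Dir NE: first cell 'B' (not opp) -> no flip
Dir W: opp run (5,1), next='.' -> no flip
Dir E: first cell '.' (not opp) -> no flip
Dir SW: first cell '.' (not opp) -> no flip
Dir S: first cell '.' (not opp) -> no flip
Dir SE: first cell '.' (not opp) -> no flip
All flips: (4,2)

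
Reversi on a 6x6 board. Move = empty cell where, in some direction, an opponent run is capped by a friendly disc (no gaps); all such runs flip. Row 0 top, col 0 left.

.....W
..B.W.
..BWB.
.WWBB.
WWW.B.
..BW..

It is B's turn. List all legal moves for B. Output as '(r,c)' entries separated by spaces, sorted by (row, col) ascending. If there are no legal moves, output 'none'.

Answer: (0,4) (1,3) (3,0) (5,1) (5,4)

Derivation:
(0,3): no bracket -> illegal
(0,4): flips 1 -> legal
(1,3): flips 1 -> legal
(1,5): no bracket -> illegal
(2,0): no bracket -> illegal
(2,1): no bracket -> illegal
(2,5): no bracket -> illegal
(3,0): flips 3 -> legal
(4,3): no bracket -> illegal
(5,0): no bracket -> illegal
(5,1): flips 1 -> legal
(5,4): flips 1 -> legal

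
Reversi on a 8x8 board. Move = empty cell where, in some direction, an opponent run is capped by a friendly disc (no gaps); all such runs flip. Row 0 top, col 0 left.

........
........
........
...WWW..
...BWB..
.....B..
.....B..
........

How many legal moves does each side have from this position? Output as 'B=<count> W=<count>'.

-- B to move --
(2,2): flips 2 -> legal
(2,3): flips 2 -> legal
(2,4): no bracket -> illegal
(2,5): flips 2 -> legal
(2,6): no bracket -> illegal
(3,2): no bracket -> illegal
(3,6): no bracket -> illegal
(4,2): no bracket -> illegal
(4,6): no bracket -> illegal
(5,3): no bracket -> illegal
(5,4): no bracket -> illegal
B mobility = 3
-- W to move --
(3,2): no bracket -> illegal
(3,6): no bracket -> illegal
(4,2): flips 1 -> legal
(4,6): flips 1 -> legal
(5,2): flips 1 -> legal
(5,3): flips 1 -> legal
(5,4): no bracket -> illegal
(5,6): flips 1 -> legal
(6,4): no bracket -> illegal
(6,6): flips 1 -> legal
(7,4): no bracket -> illegal
(7,5): flips 3 -> legal
(7,6): no bracket -> illegal
W mobility = 7

Answer: B=3 W=7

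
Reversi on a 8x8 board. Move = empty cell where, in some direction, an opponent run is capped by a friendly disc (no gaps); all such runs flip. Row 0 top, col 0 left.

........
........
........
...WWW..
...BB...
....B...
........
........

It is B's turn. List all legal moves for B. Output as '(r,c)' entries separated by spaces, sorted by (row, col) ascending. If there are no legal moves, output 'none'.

(2,2): flips 1 -> legal
(2,3): flips 1 -> legal
(2,4): flips 1 -> legal
(2,5): flips 1 -> legal
(2,6): flips 1 -> legal
(3,2): no bracket -> illegal
(3,6): no bracket -> illegal
(4,2): no bracket -> illegal
(4,5): no bracket -> illegal
(4,6): no bracket -> illegal

Answer: (2,2) (2,3) (2,4) (2,5) (2,6)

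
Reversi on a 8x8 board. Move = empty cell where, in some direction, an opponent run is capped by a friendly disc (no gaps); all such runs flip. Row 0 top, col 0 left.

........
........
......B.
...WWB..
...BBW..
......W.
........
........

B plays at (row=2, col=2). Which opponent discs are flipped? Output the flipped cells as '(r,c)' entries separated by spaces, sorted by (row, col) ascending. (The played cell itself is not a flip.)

Answer: (3,3)

Derivation:
Dir NW: first cell '.' (not opp) -> no flip
Dir N: first cell '.' (not opp) -> no flip
Dir NE: first cell '.' (not opp) -> no flip
Dir W: first cell '.' (not opp) -> no flip
Dir E: first cell '.' (not opp) -> no flip
Dir SW: first cell '.' (not opp) -> no flip
Dir S: first cell '.' (not opp) -> no flip
Dir SE: opp run (3,3) capped by B -> flip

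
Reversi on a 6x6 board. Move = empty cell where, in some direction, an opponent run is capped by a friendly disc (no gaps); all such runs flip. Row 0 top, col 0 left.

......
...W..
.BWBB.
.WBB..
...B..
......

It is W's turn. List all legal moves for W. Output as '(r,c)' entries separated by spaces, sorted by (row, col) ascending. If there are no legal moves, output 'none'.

(1,0): no bracket -> illegal
(1,1): flips 1 -> legal
(1,2): no bracket -> illegal
(1,4): no bracket -> illegal
(1,5): no bracket -> illegal
(2,0): flips 1 -> legal
(2,5): flips 2 -> legal
(3,0): no bracket -> illegal
(3,4): flips 2 -> legal
(3,5): flips 1 -> legal
(4,1): no bracket -> illegal
(4,2): flips 1 -> legal
(4,4): flips 1 -> legal
(5,2): no bracket -> illegal
(5,3): flips 3 -> legal
(5,4): no bracket -> illegal

Answer: (1,1) (2,0) (2,5) (3,4) (3,5) (4,2) (4,4) (5,3)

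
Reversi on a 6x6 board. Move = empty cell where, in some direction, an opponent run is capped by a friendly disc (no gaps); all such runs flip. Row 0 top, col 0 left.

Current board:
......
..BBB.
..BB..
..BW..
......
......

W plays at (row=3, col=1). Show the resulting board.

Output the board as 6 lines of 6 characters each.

Place W at (3,1); scan 8 dirs for brackets.
Dir NW: first cell '.' (not opp) -> no flip
Dir N: first cell '.' (not opp) -> no flip
Dir NE: opp run (2,2) (1,3), next='.' -> no flip
Dir W: first cell '.' (not opp) -> no flip
Dir E: opp run (3,2) capped by W -> flip
Dir SW: first cell '.' (not opp) -> no flip
Dir S: first cell '.' (not opp) -> no flip
Dir SE: first cell '.' (not opp) -> no flip
All flips: (3,2)

Answer: ......
..BBB.
..BB..
.WWW..
......
......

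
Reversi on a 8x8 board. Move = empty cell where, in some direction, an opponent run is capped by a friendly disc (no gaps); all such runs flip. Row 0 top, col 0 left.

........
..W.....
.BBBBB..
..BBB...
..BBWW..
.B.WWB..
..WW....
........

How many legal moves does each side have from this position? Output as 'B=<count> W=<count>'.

-- B to move --
(0,1): flips 1 -> legal
(0,2): flips 1 -> legal
(0,3): flips 1 -> legal
(1,1): no bracket -> illegal
(1,3): no bracket -> illegal
(3,5): flips 1 -> legal
(3,6): no bracket -> illegal
(4,6): flips 2 -> legal
(5,2): flips 2 -> legal
(5,6): flips 1 -> legal
(6,1): no bracket -> illegal
(6,4): flips 3 -> legal
(6,5): flips 1 -> legal
(7,1): no bracket -> illegal
(7,2): no bracket -> illegal
(7,3): flips 3 -> legal
(7,4): no bracket -> illegal
B mobility = 10
-- W to move --
(1,0): flips 3 -> legal
(1,1): flips 2 -> legal
(1,3): flips 3 -> legal
(1,4): flips 2 -> legal
(1,5): no bracket -> illegal
(1,6): no bracket -> illegal
(2,0): no bracket -> illegal
(2,6): no bracket -> illegal
(3,0): flips 1 -> legal
(3,1): flips 1 -> legal
(3,5): no bracket -> illegal
(3,6): no bracket -> illegal
(4,0): flips 1 -> legal
(4,1): flips 2 -> legal
(4,6): no bracket -> illegal
(5,0): no bracket -> illegal
(5,2): flips 3 -> legal
(5,6): flips 1 -> legal
(6,0): no bracket -> illegal
(6,1): no bracket -> illegal
(6,4): no bracket -> illegal
(6,5): flips 1 -> legal
(6,6): flips 1 -> legal
W mobility = 12

Answer: B=10 W=12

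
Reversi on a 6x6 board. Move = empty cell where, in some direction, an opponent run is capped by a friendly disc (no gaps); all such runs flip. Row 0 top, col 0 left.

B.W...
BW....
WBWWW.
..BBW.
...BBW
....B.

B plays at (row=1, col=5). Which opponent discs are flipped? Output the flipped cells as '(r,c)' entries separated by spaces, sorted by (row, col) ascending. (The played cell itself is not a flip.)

Dir NW: first cell '.' (not opp) -> no flip
Dir N: first cell '.' (not opp) -> no flip
Dir NE: edge -> no flip
Dir W: first cell '.' (not opp) -> no flip
Dir E: edge -> no flip
Dir SW: opp run (2,4) capped by B -> flip
Dir S: first cell '.' (not opp) -> no flip
Dir SE: edge -> no flip

Answer: (2,4)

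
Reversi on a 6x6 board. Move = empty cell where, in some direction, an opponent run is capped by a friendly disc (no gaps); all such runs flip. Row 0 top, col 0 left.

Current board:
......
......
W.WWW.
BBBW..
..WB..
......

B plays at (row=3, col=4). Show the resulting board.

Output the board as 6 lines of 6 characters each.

Answer: ......
......
W.WWW.
BBBBB.
..WB..
......

Derivation:
Place B at (3,4); scan 8 dirs for brackets.
Dir NW: opp run (2,3), next='.' -> no flip
Dir N: opp run (2,4), next='.' -> no flip
Dir NE: first cell '.' (not opp) -> no flip
Dir W: opp run (3,3) capped by B -> flip
Dir E: first cell '.' (not opp) -> no flip
Dir SW: first cell 'B' (not opp) -> no flip
Dir S: first cell '.' (not opp) -> no flip
Dir SE: first cell '.' (not opp) -> no flip
All flips: (3,3)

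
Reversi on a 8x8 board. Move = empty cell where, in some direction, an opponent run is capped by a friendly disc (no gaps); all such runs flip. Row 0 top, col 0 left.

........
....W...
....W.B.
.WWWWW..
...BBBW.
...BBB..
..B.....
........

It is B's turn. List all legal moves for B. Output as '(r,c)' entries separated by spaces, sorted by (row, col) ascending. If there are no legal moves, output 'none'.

(0,3): no bracket -> illegal
(0,4): flips 3 -> legal
(0,5): no bracket -> illegal
(1,3): no bracket -> illegal
(1,5): no bracket -> illegal
(2,0): no bracket -> illegal
(2,1): flips 1 -> legal
(2,2): flips 1 -> legal
(2,3): flips 2 -> legal
(2,5): flips 2 -> legal
(3,0): no bracket -> illegal
(3,6): no bracket -> illegal
(3,7): flips 1 -> legal
(4,0): no bracket -> illegal
(4,1): no bracket -> illegal
(4,2): no bracket -> illegal
(4,7): flips 1 -> legal
(5,6): no bracket -> illegal
(5,7): no bracket -> illegal

Answer: (0,4) (2,1) (2,2) (2,3) (2,5) (3,7) (4,7)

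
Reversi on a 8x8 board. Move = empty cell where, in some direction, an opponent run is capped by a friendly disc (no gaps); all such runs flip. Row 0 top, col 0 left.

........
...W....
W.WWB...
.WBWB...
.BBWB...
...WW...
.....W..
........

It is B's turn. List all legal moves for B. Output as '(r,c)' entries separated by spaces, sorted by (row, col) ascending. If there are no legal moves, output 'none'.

(0,2): flips 1 -> legal
(0,3): no bracket -> illegal
(0,4): no bracket -> illegal
(1,0): no bracket -> illegal
(1,1): flips 2 -> legal
(1,2): flips 2 -> legal
(1,4): flips 1 -> legal
(2,1): flips 3 -> legal
(3,0): flips 1 -> legal
(4,0): no bracket -> illegal
(4,5): no bracket -> illegal
(5,2): flips 1 -> legal
(5,5): no bracket -> illegal
(5,6): no bracket -> illegal
(6,2): flips 1 -> legal
(6,3): no bracket -> illegal
(6,4): flips 2 -> legal
(6,6): no bracket -> illegal
(7,4): no bracket -> illegal
(7,5): no bracket -> illegal
(7,6): flips 3 -> legal

Answer: (0,2) (1,1) (1,2) (1,4) (2,1) (3,0) (5,2) (6,2) (6,4) (7,6)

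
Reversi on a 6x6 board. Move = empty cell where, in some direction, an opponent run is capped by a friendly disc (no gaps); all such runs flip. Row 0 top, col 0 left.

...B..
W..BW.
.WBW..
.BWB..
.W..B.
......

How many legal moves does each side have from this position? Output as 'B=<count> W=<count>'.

-- B to move --
(0,0): no bracket -> illegal
(0,1): no bracket -> illegal
(0,4): no bracket -> illegal
(0,5): no bracket -> illegal
(1,1): flips 1 -> legal
(1,2): no bracket -> illegal
(1,5): flips 1 -> legal
(2,0): flips 1 -> legal
(2,4): flips 1 -> legal
(2,5): flips 1 -> legal
(3,0): no bracket -> illegal
(3,4): no bracket -> illegal
(4,0): no bracket -> illegal
(4,2): flips 1 -> legal
(4,3): no bracket -> illegal
(5,0): no bracket -> illegal
(5,1): flips 1 -> legal
(5,2): no bracket -> illegal
B mobility = 7
-- W to move --
(0,2): no bracket -> illegal
(0,4): no bracket -> illegal
(1,1): no bracket -> illegal
(1,2): flips 2 -> legal
(2,0): no bracket -> illegal
(2,4): no bracket -> illegal
(3,0): flips 1 -> legal
(3,4): flips 1 -> legal
(3,5): no bracket -> illegal
(4,0): no bracket -> illegal
(4,2): no bracket -> illegal
(4,3): flips 1 -> legal
(4,5): no bracket -> illegal
(5,3): no bracket -> illegal
(5,4): no bracket -> illegal
(5,5): no bracket -> illegal
W mobility = 4

Answer: B=7 W=4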